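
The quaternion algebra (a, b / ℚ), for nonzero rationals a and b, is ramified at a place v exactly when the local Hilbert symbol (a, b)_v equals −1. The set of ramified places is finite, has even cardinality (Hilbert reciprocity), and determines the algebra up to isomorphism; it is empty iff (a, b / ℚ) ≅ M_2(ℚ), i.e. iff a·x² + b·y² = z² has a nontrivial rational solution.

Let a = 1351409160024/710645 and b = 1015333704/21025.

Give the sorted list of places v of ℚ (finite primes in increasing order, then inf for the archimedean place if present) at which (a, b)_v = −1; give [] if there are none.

(a, b) ≡ (3230, 7106) mod (ℚ^×)²; places V = {2, 3, 5, 7, 11, 13, 17, 19, 29, ∞}.
(a,b)_11: α=4, u≡7; β=1, v≡10 (mod 11); (7|11)=-1, (10|11)=-1; sign (−1)^0·-1^1·-1^4 = -1.
(a,b)_19: α=1, u≡2; β=1, v≡3 (mod 19); (2|19)=-1, (3|19)=-1; sign (−1)^1·-1^1·-1^1 = -1.
(a,b)_∞: sgn(3230)=+, sgn(7106)=+, so +1.
(a,b)_5: α=-1, u≡1; β=-2, v≡4 (mod 5); (1|5)=+1, (4|5)=+1; sign (−1)^0·+1^-2·+1^-1 = +1.
(a,b)_2: α=3, β=3; u≡7, v≡1 (mod 8); ε(u)ε(v)=1·0, αω(v)=3·0, βω(u)=3·0; sum ≡ 0  ⇒  +1.
(a,b)_7: α=2, u≡5; β=2, v≡1 (mod 7); (5|7)=-1, (1|7)=+1; sign (−1)^0·-1^2·+1^2 = +1.
(a,b)_3: α=6, u≡2; β=6, v≡2 (mod 3); (2|3)=-1, (2|3)=-1; sign (−1)^0·-1^6·-1^6 = +1.
(a,b)_17: α=1, u≡14; β=1, v≡11 (mod 17); (14|17)=-1, (11|17)=-1; sign (−1)^0·-1^1·-1^1 = +1.
(a,b)_13: α=-2, u≡11; β=0, v≡2 (mod 13); (11|13)=-1, (2|13)=-1; sign (−1)^0·-1^0·-1^-2 = +1.
(a,b)_29: α=-2, u≡21; β=-2, v≡7 (mod 29); (21|29)=-1, (7|29)=+1; sign (−1)^0·-1^-2·+1^-2 = +1.
(3230, 7106 / ℚ) ramifies at {11, 19}: a division algebra.

[11, 19]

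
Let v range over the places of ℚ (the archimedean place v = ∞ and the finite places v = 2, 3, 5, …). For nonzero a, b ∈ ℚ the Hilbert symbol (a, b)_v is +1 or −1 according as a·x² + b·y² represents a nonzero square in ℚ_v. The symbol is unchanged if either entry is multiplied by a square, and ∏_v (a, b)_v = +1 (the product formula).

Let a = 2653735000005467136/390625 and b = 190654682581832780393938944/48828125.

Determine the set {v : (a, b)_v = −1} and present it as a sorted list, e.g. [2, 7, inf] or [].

[2, 23]

Mod squares: a ≡ 111, b ≡ 69224595. Check v ∈ {∞, 2, 3, 5, 11, 17, 23, 29, 37}.
v=∞: 111 > 0 and 69224595 > 0  ⇒  (a,b)_∞ = +1.
v=37: a=37^1·(≡33), b=37^1·(≡25) mod 37; (33|37)=+1, (25|37)=+1; (−1)^{1·1·18}·(+1)^1·(+1)^1 = +1.
v=17: a=17^2·(≡13), b=17^3·(≡2) mod 17; (13|17)=+1, (2|17)=+1; (−1)^{2·3·8}·(+1)^3·(+1)^2 = +1.
v=11: a=11^4·(≡5), b=11^5·(≡1) mod 11; (5|11)=+1, (1|11)=+1; (−1)^{4·5·5}·(+1)^5·(+1)^4 = +1.
v=2: v_2(a)=10, v_2(b)=16; units ≡ 7, 3 (mod 8); ε·ε+αω+βω = 1·1+10·1+16·0 ≡ 1  ⇒  (a,b)_2 = -1.
v=5: a=5^-8·(≡1), b=5^-11·(≡4) mod 5; (1|5)=+1, (4|5)=+1; (−1)^{-8·-11·2}·(+1)^-11·(+1)^-8 = +1.
v=29: a=29^2·(≡20), b=29^3·(≡7) mod 29; (20|29)=+1, (7|29)=+1; (−1)^{2·3·14}·(+1)^3·(+1)^2 = +1.
v=3: a=3^9·(≡1), b=3^11·(≡2) mod 3; (1|3)=+1, (2|3)=-1; (−1)^{9·11·1}·(+1)^11·(-1)^9 = +1.
v=23: a=23^0·(≡14), b=23^1·(≡16) mod 23; (14|23)=-1, (16|23)=+1; (−1)^{0·1·11}·(-1)^1·(+1)^0 = -1.
Ram(111, 69224595) = {2, 23}; no ℚ_2-point on the conic.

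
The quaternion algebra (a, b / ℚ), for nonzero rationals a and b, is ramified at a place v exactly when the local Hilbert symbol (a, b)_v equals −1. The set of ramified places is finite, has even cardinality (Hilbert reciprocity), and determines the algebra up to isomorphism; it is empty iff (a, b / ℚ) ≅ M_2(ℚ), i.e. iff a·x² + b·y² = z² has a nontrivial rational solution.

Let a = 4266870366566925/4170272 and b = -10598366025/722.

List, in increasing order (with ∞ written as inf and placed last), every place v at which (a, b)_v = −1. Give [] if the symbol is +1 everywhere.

[2, 3, 13, 31]

(a, b) ≡ (26, -6882) mod (ℚ^×)²; places V = {2, 3, 5, 13, 19, 31, 37, ∞}.
(a,b)_2: α=-5, β=-1; u≡5, v≡7 (mod 8); ε(u)ε(v)=0·1, αω(v)=-5·0, βω(u)=-1·1; sum ≡ 1  ⇒  -1.
(a,b)_31: α=2, u≡23; β=1, v≡22 (mod 31); (23|31)=-1, (22|31)=-1; sign (−1)^0·-1^1·-1^2 = -1.
(a,b)_5: α=2, u≡1; β=2, v≡2 (mod 5); (1|5)=+1, (2|5)=-1; sign (−1)^0·+1^2·-1^2 = +1.
(a,b)_3: α=10, u≡2; β=7, v≡1 (mod 3); (2|3)=-1, (1|3)=+1; sign (−1)^0·-1^7·+1^10 = -1.
(a,b)_13: α=3, u≡6; β=2, v≡5 (mod 13); (6|13)=-1, (5|13)=-1; sign (−1)^0·-1^2·-1^3 = -1.
(a,b)_37: α=2, u≡7; β=1, v≡3 (mod 37); (7|37)=+1, (3|37)=+1; sign (−1)^0·+1^1·+1^2 = +1.
(a,b)_∞: sgn(26)=+, sgn(-6882)=−, so +1.
(a,b)_19: α=-4, u≡16; β=-2, v≡8 (mod 19); (16|19)=+1, (8|19)=-1; sign (−1)^0·+1^-2·-1^-4 = +1.
|Ram(26, -6882)| = 4, even; anisotropic at {2, 3, 13, 31}.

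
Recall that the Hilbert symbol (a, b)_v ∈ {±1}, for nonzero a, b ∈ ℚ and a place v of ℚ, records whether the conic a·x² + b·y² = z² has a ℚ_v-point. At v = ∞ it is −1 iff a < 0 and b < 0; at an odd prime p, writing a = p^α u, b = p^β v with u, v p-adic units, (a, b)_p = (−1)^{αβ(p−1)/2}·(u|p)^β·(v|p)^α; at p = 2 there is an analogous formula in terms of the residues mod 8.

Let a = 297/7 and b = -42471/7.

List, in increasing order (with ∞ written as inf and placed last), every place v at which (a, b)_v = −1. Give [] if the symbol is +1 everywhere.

[2, 3, 7, 11]

Mod squares: a ≡ 231, b ≡ -273. Check v ∈ {∞, 2, 3, 7, 11, 13}.
v=11: a=11^1·(≡7), b=11^2·(≡8) mod 11; (7|11)=-1, (8|11)=-1; (−1)^{1·2·5}·(-1)^2·(-1)^1 = -1.
v=3: a=3^3·(≡2), b=3^3·(≡2) mod 3; (2|3)=-1, (2|3)=-1; (−1)^{3·3·1}·(-1)^3·(-1)^3 = -1.
v=∞: 231 > 0 and -273 < 0  ⇒  (a,b)_∞ = +1.
v=2: v_2(a)=0, v_2(b)=0; units ≡ 7, 7 (mod 8); ε·ε+αω+βω = 1·1+0·0+0·0 ≡ 1  ⇒  (a,b)_2 = -1.
v=7: a=7^-1·(≡3), b=7^-1·(≡5) mod 7; (3|7)=-1, (5|7)=-1; (−1)^{-1·-1·3}·(-1)^-1·(-1)^-1 = -1.
v=13: a=13^0·(≡9), b=13^1·(≡5) mod 13; (9|13)=+1, (5|13)=-1; (−1)^{0·1·6}·(+1)^1·(-1)^0 = +1.
Ram(231, -273) = {2, 3, 7, 11}; no ℚ_2-point on the conic.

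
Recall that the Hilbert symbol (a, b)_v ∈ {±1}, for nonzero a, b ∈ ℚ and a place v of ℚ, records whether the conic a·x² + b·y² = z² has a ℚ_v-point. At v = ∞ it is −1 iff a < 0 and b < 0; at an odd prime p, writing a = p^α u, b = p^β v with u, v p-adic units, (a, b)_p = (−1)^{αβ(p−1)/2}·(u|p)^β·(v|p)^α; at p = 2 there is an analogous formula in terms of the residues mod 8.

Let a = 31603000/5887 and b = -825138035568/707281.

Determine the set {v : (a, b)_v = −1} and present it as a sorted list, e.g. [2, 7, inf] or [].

[5, 17]

Mod squares: a ≡ 13090, b ≡ -7. Check v ∈ {∞, 2, 3, 5, 7, 11, 13, 17, 29}.
v=∞: 13090 > 0 and -7 < 0  ⇒  (a,b)_∞ = +1.
v=29: a=29^-2·(≡15), b=29^-4·(≡22) mod 29; (15|29)=-1, (22|29)=+1; (−1)^{-2·-4·14}·(-1)^-4·(+1)^-2 = +1.
v=11: a=11^1·(≡10), b=11^2·(≡4) mod 11; (10|11)=-1, (4|11)=+1; (−1)^{1·2·5}·(-1)^2·(+1)^1 = +1.
v=17: a=17^1·(≡10), b=17^4·(≡7) mod 17; (10|17)=-1, (7|17)=-1; (−1)^{1·4·8}·(-1)^4·(-1)^1 = -1.
v=3: a=3^0·(≡1), b=3^6·(≡2) mod 3; (1|3)=+1, (2|3)=-1; (−1)^{0·6·1}·(+1)^6·(-1)^0 = +1.
v=2: v_2(a)=3, v_2(b)=4; units ≡ 1, 1 (mod 8); ε·ε+αω+βω = 0·0+3·0+4·0 ≡ 0  ⇒  (a,b)_2 = +1.
v=7: a=7^-1·(≡2), b=7^1·(≡5) mod 7; (2|7)=+1, (5|7)=-1; (−1)^{-1·1·3}·(+1)^1·(-1)^-1 = +1.
v=13: a=13^2·(≡9), b=13^0·(≡8) mod 13; (9|13)=+1, (8|13)=-1; (−1)^{2·0·6}·(+1)^0·(-1)^2 = +1.
v=5: a=5^3·(≡2), b=5^0·(≡2) mod 5; (2|5)=-1, (2|5)=-1; (−1)^{3·0·2}·(-1)^0·(-1)^3 = -1.
(13090, -7 / ℚ) ramifies at {5, 17}: a division algebra.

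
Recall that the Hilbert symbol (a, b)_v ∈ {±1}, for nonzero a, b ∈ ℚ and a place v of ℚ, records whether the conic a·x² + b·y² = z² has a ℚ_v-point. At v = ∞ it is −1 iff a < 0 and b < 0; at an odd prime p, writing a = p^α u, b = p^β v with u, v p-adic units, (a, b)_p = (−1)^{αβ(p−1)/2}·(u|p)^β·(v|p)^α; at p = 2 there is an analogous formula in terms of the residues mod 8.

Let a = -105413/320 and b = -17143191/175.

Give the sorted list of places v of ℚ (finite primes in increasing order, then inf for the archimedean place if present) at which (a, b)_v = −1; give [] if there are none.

[2, 3, 5, 11, 13, inf]

(a, b) ≡ (-385, -273) mod (ℚ^×)²; places V = {2, 3, 5, 7, 11, 13, 17, 37, ∞}.
(a,b)_2: α=-6, β=0; u≡7, v≡7 (mod 8); ε(u)ε(v)=1·1, αω(v)=-6·0, βω(u)=0·0; sum ≡ 1  ⇒  -1.
(a,b)_11: α=1, u≡9; β=0, v≡10 (mod 11); (9|11)=+1, (10|11)=-1; sign (−1)^0·+1^0·-1^1 = -1.
(a,b)_17: α=0, u≡10; β=2, v≡9 (mod 17); (10|17)=-1, (9|17)=+1; sign (−1)^0·-1^2·+1^0 = +1.
(a,b)_7: α=1, u≡1; β=-1, v≡3 (mod 7); (1|7)=+1, (3|7)=-1; sign (−1)^1·+1^-1·-1^1 = +1.
(a,b)_13: α=0, u≡7; β=3, v≡6 (mod 13); (7|13)=-1, (6|13)=-1; sign (−1)^0·-1^3·-1^0 = -1.
(a,b)_37: α=2, u≡23; β=0, v≡24 (mod 37); (23|37)=-1, (24|37)=-1; sign (−1)^0·-1^0·-1^2 = +1.
(a,b)_3: α=0, u≡2; β=3, v≡2 (mod 3); (2|3)=-1, (2|3)=-1; sign (−1)^0·-1^3·-1^0 = -1.
(a,b)_5: α=-1, u≡3; β=-2, v≡2 (mod 5); (3|5)=-1, (2|5)=-1; sign (−1)^0·-1^-2·-1^-1 = -1.
(a,b)_∞: sgn(-385)=−, sgn(-273)=−, so -1.
Ram(-385, -273) = {2, 3, 5, 11, 13, ∞}; no ℚ_2-point on the conic.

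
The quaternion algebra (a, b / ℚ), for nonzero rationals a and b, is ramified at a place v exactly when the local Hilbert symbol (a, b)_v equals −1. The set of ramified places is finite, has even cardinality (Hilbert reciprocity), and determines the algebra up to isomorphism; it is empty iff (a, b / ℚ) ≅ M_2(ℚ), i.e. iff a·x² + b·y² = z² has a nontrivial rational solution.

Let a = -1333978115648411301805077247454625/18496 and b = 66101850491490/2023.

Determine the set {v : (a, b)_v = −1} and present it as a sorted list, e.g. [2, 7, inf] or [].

(a, b) ≡ (-1221185, 15824115230) mod (ℚ^×)²; places V = {2, 3, 5, 7, 11, 17, 19, 23, 31, 37, 41, ∞}.
(a,b)_23: α=3, u≡2; β=1, v≡15 (mod 23); (2|23)=+1, (15|23)=-1; sign (−1)^1·+1^1·-1^3 = +1.
(a,b)_37: α=3, u≡28; β=1, v≡6 (mod 37); (28|37)=+1, (6|37)=-1; sign (−1)^0·+1^1·-1^3 = -1.
(a,b)_41: α=3, u≡30; β=1, v≡19 (mod 41); (30|41)=-1, (19|41)=-1; sign (−1)^0·-1^1·-1^3 = +1.
(a,b)_31: α=2, u≡13; β=1, v≡22 (mod 31); (13|31)=-1, (22|31)=-1; sign (−1)^0·-1^1·-1^2 = -1.
(a,b)_19: α=6, u≡12; β=3, v≡16 (mod 19); (12|19)=-1, (16|19)=+1; sign (−1)^0·-1^3·+1^6 = -1.
(a,b)_11: α=2, u≡6; β=1, v≡4 (mod 11); (6|11)=-1, (4|11)=+1; sign (−1)^0·-1^1·+1^2 = -1.
(a,b)_2: α=-6, β=1; u≡7, v≡7 (mod 8); ε(u)ε(v)=1·1, αω(v)=-6·0, βω(u)=1·0; sum ≡ 1  ⇒  -1.
(a,b)_3: α=8, u≡1; β=4, v≡2 (mod 3); (1|3)=+1, (2|3)=-1; sign (−1)^0·+1^4·-1^8 = +1.
(a,b)_∞: sgn(-1221185)=−, sgn(15824115230)=+, so +1.
(a,b)_5: α=3, u≡3; β=1, v≡1 (mod 5); (3|5)=-1, (1|5)=+1; sign (−1)^0·-1^1·+1^3 = -1.
(a,b)_7: α=1, u≡3; β=-1, v≡1 (mod 7); (3|7)=-1, (1|7)=+1; sign (−1)^1·-1^-1·+1^1 = +1.
(a,b)_17: α=-2, u≡7; β=-2, v≡3 (mod 17); (7|17)=-1, (3|17)=-1; sign (−1)^0·-1^-2·-1^-2 = +1.
(-1221185, 15824115230 / ℚ) ramifies at {2, 5, 11, 19, 31, 37}: a division algebra.

[2, 5, 11, 19, 31, 37]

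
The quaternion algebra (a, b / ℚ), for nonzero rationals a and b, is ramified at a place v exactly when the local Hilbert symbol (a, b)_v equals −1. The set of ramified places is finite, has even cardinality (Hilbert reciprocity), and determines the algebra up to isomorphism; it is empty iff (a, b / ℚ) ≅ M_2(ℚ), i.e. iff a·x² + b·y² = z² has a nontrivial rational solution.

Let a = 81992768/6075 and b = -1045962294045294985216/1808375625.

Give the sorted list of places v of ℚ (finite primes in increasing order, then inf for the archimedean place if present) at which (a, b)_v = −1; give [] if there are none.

(a, b) ≡ (13299, -2431) mod (ℚ^×)²; places V = {2, 3, 5, 7, 11, 13, 17, 31, ∞}.
(a,b)_2: α=6, β=18; u≡3, v≡1 (mod 8); ε(u)ε(v)=1·0, αω(v)=6·0, βω(u)=18·1; sum ≡ 0  ⇒  +1.
(a,b)_5: α=-2, u≡1; β=-4, v≡4 (mod 5); (1|5)=+1, (4|5)=+1; sign (−1)^0·+1^-4·+1^-2 = +1.
(a,b)_13: α=1, u≡1; β=3, v≡7 (mod 13); (1|13)=+1, (7|13)=-1; sign (−1)^0·+1^3·-1^1 = -1.
(a,b)_17: α=2, u≡14; β=5, v≡10 (mod 17); (14|17)=-1, (10|17)=-1; sign (−1)^0·-1^5·-1^2 = -1.
(a,b)_11: α=1, u≡8; β=3, v≡8 (mod 11); (8|11)=-1, (8|11)=-1; sign (−1)^1·-1^3·-1^1 = -1.
(a,b)_3: α=-5, u≡2; β=-10, v≡2 (mod 3); (2|3)=-1, (2|3)=-1; sign (−1)^0·-1^-10·-1^-5 = -1.
(a,b)_7: α=0, u≡3; β=-2, v≡3 (mod 7); (3|7)=-1, (3|7)=-1; sign (−1)^0·-1^-2·-1^0 = +1.
(a,b)_∞: sgn(13299)=+, sgn(-2431)=−, so +1.
(a,b)_31: α=1, u≡23; β=2, v≡4 (mod 31); (23|31)=-1, (4|31)=+1; sign (−1)^0·-1^2·+1^1 = +1.
(13299, -2431 / ℚ) ramifies at {3, 11, 13, 17}: a division algebra.

[3, 11, 13, 17]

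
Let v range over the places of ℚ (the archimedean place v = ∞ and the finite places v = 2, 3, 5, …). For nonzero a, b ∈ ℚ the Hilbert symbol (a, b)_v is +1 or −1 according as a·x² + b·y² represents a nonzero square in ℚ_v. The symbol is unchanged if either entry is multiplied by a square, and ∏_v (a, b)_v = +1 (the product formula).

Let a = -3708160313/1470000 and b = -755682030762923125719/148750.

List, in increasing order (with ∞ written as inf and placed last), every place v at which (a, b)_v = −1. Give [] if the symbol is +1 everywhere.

[2, 17, 37, inf]

(a, b) ≡ (-3219, -261247602) mod (ℚ^×)²; places V = {2, 3, 5, 7, 11, 13, 17, 19, 29, 31, 37, ∞}.
(a,b)_19: α=0, u≡16; β=2, v≡7 (mod 19); (16|19)=+1, (7|19)=+1; sign (−1)^0·+1^2·+1^0 = +1.
(a,b)_2: α=-4, β=-1; u≡5, v≡7 (mod 8); ε(u)ε(v)=0·1, αω(v)=-4·0, βω(u)=-1·1; sum ≡ 1  ⇒  -1.
(a,b)_13: α=4, u≡2; β=2, v≡2 (mod 13); (2|13)=-1, (2|13)=-1; sign (−1)^0·-1^2·-1^4 = +1.
(a,b)_29: α=1, u≡13; β=3, v≡1 (mod 29); (13|29)=+1, (1|29)=+1; sign (−1)^0·+1^3·+1^1 = +1.
(a,b)_17: α=0, u≡3; β=-1, v≡4 (mod 17); (3|17)=-1, (4|17)=+1; sign (−1)^0·-1^-1·+1^0 = -1.
(a,b)_11: α=2, u≡9; β=3, v≡8 (mod 11); (9|11)=+1, (8|11)=-1; sign (−1)^0·+1^3·-1^2 = +1.
(a,b)_5: α=-4, u≡1; β=-4, v≡2 (mod 5); (1|5)=+1, (2|5)=-1; sign (−1)^0·+1^-4·-1^-4 = +1.
(a,b)_7: α=-2, u≡2; β=-1, v≡2 (mod 7); (2|7)=+1, (2|7)=+1; sign (−1)^0·+1^-1·+1^-2 = +1.
(a,b)_∞: sgn(-3219)=−, sgn(-261247602)=−, so -1.
(a,b)_37: α=1, u≡24; β=3, v≡36 (mod 37); (24|37)=-1, (36|37)=+1; sign (−1)^0·-1^3·+1^1 = -1.
(a,b)_3: α=-1, u≡1; β=5, v≡2 (mod 3); (1|3)=+1, (2|3)=-1; sign (−1)^1·+1^5·-1^-1 = +1.
(a,b)_31: α=0, u≡18; β=1, v≡14 (mod 31); (18|31)=+1, (14|31)=+1; sign (−1)^0·+1^1·+1^0 = +1.
(-3219, -261247602 / ℚ) ramifies at {2, 17, 37, ∞}: a division algebra.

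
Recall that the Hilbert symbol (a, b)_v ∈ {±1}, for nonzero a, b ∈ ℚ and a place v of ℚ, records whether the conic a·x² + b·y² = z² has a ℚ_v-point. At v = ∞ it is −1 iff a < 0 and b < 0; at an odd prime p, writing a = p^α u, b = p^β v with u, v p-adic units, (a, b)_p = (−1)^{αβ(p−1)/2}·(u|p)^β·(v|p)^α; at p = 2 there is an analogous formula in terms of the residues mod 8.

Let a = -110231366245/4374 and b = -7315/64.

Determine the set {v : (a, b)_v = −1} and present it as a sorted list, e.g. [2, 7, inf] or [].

[2, 3, 5, inf]

Mod squares: a ≡ -30030, b ≡ -7315. Check v ∈ {∞, 2, 3, 5, 7, 11, 13, 19}.
v=3: a=3^-7·(≡1), b=3^0·(≡2) mod 3; (1|3)=+1, (2|3)=-1; (−1)^{-7·0·1}·(+1)^0·(-1)^-7 = -1.
v=19: a=19^4·(≡4), b=19^1·(≡2) mod 19; (4|19)=+1, (2|19)=-1; (−1)^{4·1·9}·(+1)^1·(-1)^4 = +1.
v=13: a=13^3·(≡1), b=13^0·(≡9) mod 13; (1|13)=+1, (9|13)=+1; (−1)^{3·0·6}·(+1)^0·(+1)^3 = +1.
v=2: v_2(a)=-1, v_2(b)=-6; units ≡ 1, 5 (mod 8); ε·ε+αω+βω = 0·0+-1·1+-6·0 ≡ 1  ⇒  (a,b)_2 = -1.
v=11: a=11^1·(≡5), b=11^1·(≡8) mod 11; (5|11)=+1, (8|11)=-1; (−1)^{1·1·5}·(+1)^1·(-1)^1 = +1.
v=5: a=5^1·(≡4), b=5^1·(≡3) mod 5; (4|5)=+1, (3|5)=-1; (−1)^{1·1·2}·(+1)^1·(-1)^1 = -1.
v=7: a=7^1·(≡2), b=7^1·(≡5) mod 7; (2|7)=+1, (5|7)=-1; (−1)^{1·1·3}·(+1)^1·(-1)^1 = +1.
v=∞: -30030 < 0 and -7315 < 0  ⇒  (a,b)_∞ = -1.
(-30030, -7315 / ℚ) ramifies at {2, 3, 5, ∞}: a division algebra.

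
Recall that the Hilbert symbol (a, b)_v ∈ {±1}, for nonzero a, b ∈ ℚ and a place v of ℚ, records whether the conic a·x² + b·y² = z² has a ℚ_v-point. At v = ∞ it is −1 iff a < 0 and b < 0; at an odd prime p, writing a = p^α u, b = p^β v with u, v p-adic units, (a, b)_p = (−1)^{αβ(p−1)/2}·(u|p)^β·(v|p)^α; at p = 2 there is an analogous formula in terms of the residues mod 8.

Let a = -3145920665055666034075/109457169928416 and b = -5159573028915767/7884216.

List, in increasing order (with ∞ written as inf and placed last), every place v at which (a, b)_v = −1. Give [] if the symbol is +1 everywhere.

Mod squares: a ≡ -1951642, b ≡ -67298. Check v ∈ {∞, 2, 3, 5, 7, 11, 19, 23, 29}.
v=5: a=5^2·(≡2), b=5^0·(≡3) mod 5; (2|5)=-1, (3|5)=-1; (−1)^{2·0·2}·(-1)^0·(-1)^2 = +1.
v=29: a=29^9·(≡14), b=29^6·(≡10) mod 29; (14|29)=-1, (10|29)=-1; (−1)^{9·6·14}·(-1)^6·(-1)^9 = -1.
v=19: a=19^1·(≡13), b=19^1·(≡6) mod 19; (13|19)=-1, (6|19)=+1; (−1)^{1·1·9}·(-1)^1·(+1)^1 = +1.
v=2: v_2(a)=-5, v_2(b)=-3; units ≡ 3, 7 (mod 8); ε·ε+αω+βω = 1·1+-5·0+-3·1 ≡ 0  ⇒  (a,b)_2 = +1.
v=11: a=11^3·(≡6), b=11^3·(≡9) mod 11; (6|11)=-1, (9|11)=+1; (−1)^{3·3·5}·(-1)^3·(+1)^3 = +1.
v=23: a=23^-5·(≡8), b=23^-3·(≡3) mod 23; (8|23)=+1, (3|23)=+1; (−1)^{-5·-3·11}·(+1)^-3·(+1)^-5 = -1.
v=∞: -1951642 < 0 and -67298 < 0  ⇒  (a,b)_∞ = -1.
v=7: a=7^3·(≡4), b=7^3·(≡4) mod 7; (4|7)=+1, (4|7)=+1; (−1)^{3·3·3}·(+1)^3·(+1)^3 = -1.
v=3: a=3^-12·(≡2), b=3^-4·(≡1) mod 3; (2|3)=-1, (1|3)=+1; (−1)^{-12·-4·1}·(-1)^-4·(+1)^-12 = +1.
|Ram(-1951642, -67298)| = 4, even; anisotropic at {7, 23, 29, ∞}.

[7, 23, 29, inf]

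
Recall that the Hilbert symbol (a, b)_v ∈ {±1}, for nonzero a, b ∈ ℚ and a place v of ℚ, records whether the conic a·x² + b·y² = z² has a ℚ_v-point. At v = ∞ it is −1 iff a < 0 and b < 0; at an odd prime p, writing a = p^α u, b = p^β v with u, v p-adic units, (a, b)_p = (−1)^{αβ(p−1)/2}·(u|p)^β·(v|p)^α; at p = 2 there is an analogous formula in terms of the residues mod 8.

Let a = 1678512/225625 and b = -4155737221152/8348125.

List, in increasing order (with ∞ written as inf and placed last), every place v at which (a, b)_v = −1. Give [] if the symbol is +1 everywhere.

[3, 17, 29, 31]

(a, b) ≡ (3, -3392826) mod (ℚ^×)²; places V = {2, 3, 5, 11, 17, 19, 29, 31, 37, ∞}.
(a,b)_29: α=0, u≡10; β=1, v≡17 (mod 29); (10|29)=-1, (17|29)=-1; sign (−1)^0·-1^1·-1^0 = -1.
(a,b)_37: α=0, u≡30; β=-1, v≡11 (mod 37); (30|37)=+1, (11|37)=+1; sign (−1)^0·+1^-1·+1^0 = +1.
(a,b)_5: α=-4, u≡2; β=-4, v≡4 (mod 5); (2|5)=-1, (4|5)=+1; sign (−1)^0·-1^-4·+1^-4 = +1.
(a,b)_11: α=2, u≡3; β=2, v≡9 (mod 11); (3|11)=+1, (9|11)=+1; sign (−1)^0·+1^2·+1^2 = +1.
(a,b)_19: α=-2, u≡12; β=-2, v≡4 (mod 19); (12|19)=-1, (4|19)=+1; sign (−1)^0·-1^-2·+1^-2 = +1.
(a,b)_∞: sgn(3)=+, sgn(-3392826)=−, so +1.
(a,b)_17: α=2, u≡11; β=3, v≡15 (mod 17); (11|17)=-1, (15|17)=+1; sign (−1)^0·-1^3·+1^2 = -1.
(a,b)_31: α=0, u≡29; β=1, v≡24 (mod 31); (29|31)=-1, (24|31)=-1; sign (−1)^0·-1^1·-1^0 = -1.
(a,b)_3: α=1, u≡1; β=5, v≡1 (mod 3); (1|3)=+1, (1|3)=+1; sign (−1)^1·+1^5·+1^1 = -1.
(a,b)_2: α=4, β=5; u≡3, v≡3 (mod 8); ε(u)ε(v)=1·1, αω(v)=4·1, βω(u)=5·1; sum ≡ 0  ⇒  +1.
(3, -3392826 / ℚ) ramifies at {3, 17, 29, 31}: a division algebra.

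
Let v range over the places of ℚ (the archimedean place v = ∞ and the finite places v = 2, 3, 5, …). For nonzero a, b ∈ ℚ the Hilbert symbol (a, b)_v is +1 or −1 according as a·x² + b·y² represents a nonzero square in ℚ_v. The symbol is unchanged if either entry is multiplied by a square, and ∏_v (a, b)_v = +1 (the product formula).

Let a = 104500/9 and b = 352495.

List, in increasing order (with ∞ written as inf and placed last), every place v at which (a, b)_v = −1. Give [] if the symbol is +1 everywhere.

[11, 13]

(a, b) ≡ (1045, 352495) mod (ℚ^×)²; places V = {2, 3, 5, 11, 13, 17, 19, 29, ∞}.
(a,b)_11: α=1, u≡2; β=1, v≡2 (mod 11); (2|11)=-1, (2|11)=-1; sign (−1)^1·-1^1·-1^1 = -1.
(a,b)_5: α=3, u≡4; β=1, v≡4 (mod 5); (4|5)=+1, (4|5)=+1; sign (−1)^0·+1^1·+1^3 = +1.
(a,b)_3: α=-2, u≡1; β=0, v≡1 (mod 3); (1|3)=+1, (1|3)=+1; sign (−1)^0·+1^0·+1^-2 = +1.
(a,b)_29: α=0, u≡24; β=1, v≡4 (mod 29); (24|29)=+1, (4|29)=+1; sign (−1)^0·+1^1·+1^0 = +1.
(a,b)_13: α=0, u≡5; β=1, v≡10 (mod 13); (5|13)=-1, (10|13)=+1; sign (−1)^0·-1^1·+1^0 = -1.
(a,b)_17: α=0, u≡2; β=1, v≡12 (mod 17); (2|17)=+1, (12|17)=-1; sign (−1)^0·+1^1·-1^0 = +1.
(a,b)_2: α=2, β=0; u≡5, v≡7 (mod 8); ε(u)ε(v)=0·1, αω(v)=2·0, βω(u)=0·1; sum ≡ 0  ⇒  +1.
(a,b)_19: α=1, u≡1; β=0, v≡7 (mod 19); (1|19)=+1, (7|19)=+1; sign (−1)^0·+1^0·+1^1 = +1.
(a,b)_∞: sgn(1045)=+, sgn(352495)=+, so +1.
|Ram(1045, 352495)| = 2, even; anisotropic at {11, 13}.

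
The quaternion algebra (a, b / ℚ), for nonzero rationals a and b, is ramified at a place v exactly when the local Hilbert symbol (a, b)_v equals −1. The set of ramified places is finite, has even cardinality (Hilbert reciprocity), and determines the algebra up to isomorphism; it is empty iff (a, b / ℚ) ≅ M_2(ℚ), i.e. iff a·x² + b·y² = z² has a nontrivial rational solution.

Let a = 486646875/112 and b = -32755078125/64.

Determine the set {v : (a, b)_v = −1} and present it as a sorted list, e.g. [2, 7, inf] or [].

Mod squares: a ≡ 5005, b ≡ -77. Check v ∈ {∞, 2, 3, 5, 7, 11, 13}.
v=11: a=11^3·(≡9), b=11^3·(≡5) mod 11; (9|11)=+1, (5|11)=+1; (−1)^{3·3·5}·(+1)^3·(+1)^3 = -1.
v=13: a=13^1·(≡7), b=13^0·(≡3) mod 13; (7|13)=-1, (3|13)=+1; (−1)^{1·0·6}·(-1)^0·(+1)^1 = +1.
v=2: v_2(a)=-4, v_2(b)=-6; units ≡ 5, 3 (mod 8); ε·ε+αω+βω = 0·1+-4·1+-6·1 ≡ 0  ⇒  (a,b)_2 = +1.
v=3: a=3^2·(≡1), b=3^2·(≡1) mod 3; (1|3)=+1, (1|3)=+1; (−1)^{2·2·1}·(+1)^2·(+1)^2 = +1.
v=7: a=7^-1·(≡4), b=7^1·(≡6) mod 7; (4|7)=+1, (6|7)=-1; (−1)^{-1·1·3}·(+1)^1·(-1)^-1 = +1.
v=5: a=5^5·(≡1), b=5^8·(≡3) mod 5; (1|5)=+1, (3|5)=-1; (−1)^{5·8·2}·(+1)^8·(-1)^5 = -1.
v=∞: 5005 > 0 and -77 < 0  ⇒  (a,b)_∞ = +1.
|Ram(5005, -77)| = 2, even; anisotropic at {5, 11}.

[5, 11]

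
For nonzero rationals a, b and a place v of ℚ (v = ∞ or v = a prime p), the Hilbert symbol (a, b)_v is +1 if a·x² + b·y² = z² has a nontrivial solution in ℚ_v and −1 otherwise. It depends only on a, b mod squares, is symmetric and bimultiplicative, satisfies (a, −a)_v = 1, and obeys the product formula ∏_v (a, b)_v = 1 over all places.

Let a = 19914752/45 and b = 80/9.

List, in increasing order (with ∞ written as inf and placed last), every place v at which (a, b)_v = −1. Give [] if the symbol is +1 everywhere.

(a, b) ≡ (24310, 5) mod (ℚ^×)²; places V = {2, 3, 5, 11, 13, 17, ∞}.
(a,b)_13: α=1, u≡6; β=0, v≡6 (mod 13); (6|13)=-1, (6|13)=-1; sign (−1)^0·-1^0·-1^1 = -1.
(a,b)_17: α=1, u≡8; β=0, v≡7 (mod 17); (8|17)=+1, (7|17)=-1; sign (−1)^0·+1^0·-1^1 = -1.
(a,b)_3: α=-2, u≡1; β=-2, v≡2 (mod 3); (1|3)=+1, (2|3)=-1; sign (−1)^0·+1^-2·-1^-2 = +1.
(a,b)_∞: sgn(24310)=+, sgn(5)=+, so +1.
(a,b)_5: α=-1, u≡3; β=1, v≡4 (mod 5); (3|5)=-1, (4|5)=+1; sign (−1)^0·-1^1·+1^-1 = -1.
(a,b)_11: α=1, u≡8; β=0, v≡4 (mod 11); (8|11)=-1, (4|11)=+1; sign (−1)^0·-1^0·+1^1 = +1.
(a,b)_2: α=13, β=4; u≡3, v≡5 (mod 8); ε(u)ε(v)=1·0, αω(v)=13·1, βω(u)=4·1; sum ≡ 1  ⇒  -1.
Ram(24310, 5) = {2, 5, 13, 17}; no ℚ_2-point on the conic.

[2, 5, 13, 17]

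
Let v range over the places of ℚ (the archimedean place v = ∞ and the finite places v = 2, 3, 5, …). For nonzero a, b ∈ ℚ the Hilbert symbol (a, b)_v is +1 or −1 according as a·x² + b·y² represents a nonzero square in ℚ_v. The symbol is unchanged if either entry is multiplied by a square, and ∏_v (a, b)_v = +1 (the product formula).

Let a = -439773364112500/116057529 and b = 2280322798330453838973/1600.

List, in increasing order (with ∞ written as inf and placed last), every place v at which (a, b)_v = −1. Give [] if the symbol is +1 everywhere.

(a, b) ≡ (-12014845, 37) mod (ℚ^×)²; places V = {2, 3, 5, 7, 11, 19, 29, 37, 41, 43, 47, ∞}.
(a,b)_11: α=4, u≡9; β=4, v≡4 (mod 11); (9|11)=+1, (4|11)=+1; sign (−1)^0·+1^4·+1^4 = +1.
(a,b)_41: α=1, u≡4; β=2, v≡36 (mod 41); (4|41)=+1, (36|41)=+1; sign (−1)^0·+1^2·+1^1 = +1.
(a,b)_19: α=-2, u≡13; β=0, v≡14 (mod 19); (13|19)=-1, (14|19)=-1; sign (−1)^0·-1^0·-1^-2 = +1.
(a,b)_37: α=0, u≡5; β=1, v≡26 (mod 37); (5|37)=-1, (26|37)=+1; sign (−1)^0·-1^1·+1^0 = -1.
(a,b)_29: α=1, u≡12; β=2, v≡3 (mod 29); (12|29)=-1, (3|29)=-1; sign (−1)^0·-1^2·-1^1 = -1.
(a,b)_43: α=1, u≡30; β=2, v≡8 (mod 43); (30|43)=-1, (8|43)=-1; sign (−1)^0·-1^2·-1^1 = -1.
(a,b)_2: α=2, β=-6; u≡3, v≡5 (mod 8); ε(u)ε(v)=1·0, αω(v)=2·1, βω(u)=-6·1; sum ≡ 0  ⇒  +1.
(a,b)_5: α=5, u≡1; β=-2, v≡2 (mod 5); (1|5)=+1, (2|5)=-1; sign (−1)^0·+1^-2·-1^5 = -1.
(a,b)_7: α=-2, u≡2; β=0, v≡1 (mod 7); (2|7)=+1, (1|7)=+1; sign (−1)^0·+1^0·+1^-2 = +1.
(a,b)_47: α=1, u≡22; β=2, v≡28 (mod 47); (22|47)=-1, (28|47)=+1; sign (−1)^0·-1^2·+1^1 = +1.
(a,b)_∞: sgn(-12014845)=−, sgn(37)=+, so +1.
(a,b)_3: α=-8, u≡2; β=6, v≡1 (mod 3); (2|3)=-1, (1|3)=+1; sign (−1)^0·-1^6·+1^-8 = +1.
(-12014845, 37 / ℚ) ramifies at {5, 29, 37, 43}: a division algebra.

[5, 29, 37, 43]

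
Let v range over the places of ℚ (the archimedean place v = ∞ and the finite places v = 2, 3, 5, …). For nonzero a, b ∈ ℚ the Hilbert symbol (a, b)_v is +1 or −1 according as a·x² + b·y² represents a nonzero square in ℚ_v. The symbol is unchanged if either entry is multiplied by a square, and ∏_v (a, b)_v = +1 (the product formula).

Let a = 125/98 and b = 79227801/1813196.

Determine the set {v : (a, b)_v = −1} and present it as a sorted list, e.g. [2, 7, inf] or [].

[2, 11]

Mod squares: a ≡ 10, b ≡ 11. Check v ∈ {∞, 2, 3, 5, 7, 11, 23, 29, 43}.
v=7: a=7^-2·(≡3), b=7^-2·(≡1) mod 7; (3|7)=-1, (1|7)=+1; (−1)^{-2·-2·3}·(-1)^-2·(+1)^-2 = +1.
v=∞: 10 > 0 and 11 > 0  ⇒  (a,b)_∞ = +1.
v=3: a=3^0·(≡1), b=3^4·(≡2) mod 3; (1|3)=+1, (2|3)=-1; (−1)^{0·4·1}·(+1)^4·(-1)^0 = +1.
v=2: v_2(a)=-1, v_2(b)=-2; units ≡ 5, 3 (mod 8); ε·ε+αω+βω = 0·1+-1·1+-2·1 ≡ 1  ⇒  (a,b)_2 = -1.
v=23: a=23^0·(≡17), b=23^2·(≡11) mod 23; (17|23)=-1, (11|23)=-1; (−1)^{0·2·11}·(-1)^2·(-1)^0 = +1.
v=43: a=43^0·(≡14), b=43^2·(≡10) mod 43; (14|43)=+1, (10|43)=+1; (−1)^{0·2·21}·(+1)^2·(+1)^0 = +1.
v=29: a=29^0·(≡14), b=29^-2·(≡12) mod 29; (14|29)=-1, (12|29)=-1; (−1)^{0·-2·14}·(-1)^-2·(-1)^0 = +1.
v=5: a=5^3·(≡2), b=5^0·(≡1) mod 5; (2|5)=-1, (1|5)=+1; (−1)^{3·0·2}·(-1)^0·(+1)^3 = +1.
v=11: a=11^0·(≡7), b=11^-1·(≡4) mod 11; (7|11)=-1, (4|11)=+1; (−1)^{0·-1·5}·(-1)^-1·(+1)^0 = -1.
(10, 11 / ℚ) ramifies at {2, 11}: a division algebra.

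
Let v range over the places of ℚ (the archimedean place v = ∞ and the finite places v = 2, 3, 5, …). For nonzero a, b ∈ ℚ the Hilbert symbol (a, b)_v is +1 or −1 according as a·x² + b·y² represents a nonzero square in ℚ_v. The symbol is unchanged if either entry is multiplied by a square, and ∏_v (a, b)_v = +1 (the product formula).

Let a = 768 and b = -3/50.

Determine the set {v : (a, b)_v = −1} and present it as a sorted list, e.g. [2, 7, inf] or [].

(a, b) ≡ (3, -6) mod (ℚ^×)²; places V = {2, 3, 5, ∞}.
(a,b)_2: α=8, β=-1; u≡3, v≡5 (mod 8); ε(u)ε(v)=1·0, αω(v)=8·1, βω(u)=-1·1; sum ≡ 1  ⇒  -1.
(a,b)_3: α=1, u≡1; β=1, v≡1 (mod 3); (1|3)=+1, (1|3)=+1; sign (−1)^1·+1^1·+1^1 = -1.
(a,b)_5: α=0, u≡3; β=-2, v≡1 (mod 5); (3|5)=-1, (1|5)=+1; sign (−1)^0·-1^-2·+1^0 = +1.
(a,b)_∞: sgn(3)=+, sgn(-6)=−, so +1.
(3, -6 / ℚ) ramifies at {2, 3}: a division algebra.

[2, 3]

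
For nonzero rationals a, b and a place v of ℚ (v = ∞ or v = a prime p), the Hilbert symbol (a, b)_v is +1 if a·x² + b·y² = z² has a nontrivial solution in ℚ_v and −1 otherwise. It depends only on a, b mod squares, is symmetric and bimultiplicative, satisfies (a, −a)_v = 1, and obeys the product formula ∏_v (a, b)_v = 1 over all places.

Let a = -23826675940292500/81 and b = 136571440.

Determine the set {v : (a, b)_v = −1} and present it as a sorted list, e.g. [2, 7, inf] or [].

(a, b) ≡ (-37, 6235) mod (ℚ^×)²; places V = {2, 3, 5, 11, 29, 37, 43, ∞}.
(a,b)_37: α=3, u≡33; β=2, v≡8 (mod 37); (33|37)=+1, (8|37)=-1; sign (−1)^0·+1^2·-1^3 = -1.
(a,b)_29: α=2, u≡2; β=1, v≡21 (mod 29); (2|29)=-1, (21|29)=-1; sign (−1)^0·-1^1·-1^2 = -1.
(a,b)_∞: sgn(-37)=−, sgn(6235)=+, so +1.
(a,b)_43: α=2, u≡24; β=1, v≡14 (mod 43); (24|43)=+1, (14|43)=+1; sign (−1)^0·+1^1·+1^2 = +1.
(a,b)_3: α=-4, u≡2; β=0, v≡1 (mod 3); (2|3)=-1, (1|3)=+1; sign (−1)^0·-1^0·+1^-4 = +1.
(a,b)_5: α=4, u≡2; β=1, v≡3 (mod 5); (2|5)=-1, (3|5)=-1; sign (−1)^0·-1^1·-1^4 = -1.
(a,b)_2: α=2, β=4; u≡3, v≡3 (mod 8); ε(u)ε(v)=1·1, αω(v)=2·1, βω(u)=4·1; sum ≡ 1  ⇒  -1.
(a,b)_11: α=2, u≡2; β=0, v≡5 (mod 11); (2|11)=-1, (5|11)=+1; sign (−1)^0·-1^0·+1^2 = +1.
|Ram(-37, 6235)| = 4, even; anisotropic at {2, 5, 29, 37}.

[2, 5, 29, 37]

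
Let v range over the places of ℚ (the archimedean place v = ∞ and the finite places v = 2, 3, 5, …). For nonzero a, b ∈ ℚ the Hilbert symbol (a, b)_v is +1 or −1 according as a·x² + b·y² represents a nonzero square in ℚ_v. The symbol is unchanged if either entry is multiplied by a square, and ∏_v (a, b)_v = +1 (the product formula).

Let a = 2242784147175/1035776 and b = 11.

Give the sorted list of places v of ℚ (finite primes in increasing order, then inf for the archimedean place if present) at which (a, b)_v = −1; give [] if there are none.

Mod squares: a ≡ 2002, b ≡ 11. Check v ∈ {∞, 2, 3, 5, 7, 11, 13, 17, 23}.
v=3: a=3^4·(≡1), b=3^0·(≡2) mod 3; (1|3)=+1, (2|3)=-1; (−1)^{4·0·1}·(+1)^0·(-1)^4 = +1.
v=2: v_2(a)=-9, v_2(b)=0; units ≡ 1, 3 (mod 8); ε·ε+αω+βω = 0·1+-9·1+0·0 ≡ 1  ⇒  (a,b)_2 = -1.
v=17: a=17^-2·(≡8), b=17^0·(≡11) mod 17; (8|17)=+1, (11|17)=-1; (−1)^{-2·0·8}·(+1)^0·(-1)^-2 = +1.
v=13: a=13^1·(≡6), b=13^0·(≡11) mod 13; (6|13)=-1, (11|13)=-1; (−1)^{1·0·6}·(-1)^0·(-1)^1 = -1.
v=11: a=11^5·(≡7), b=11^1·(≡1) mod 11; (7|11)=-1, (1|11)=+1; (−1)^{5·1·5}·(-1)^1·(+1)^5 = +1.
v=23: a=23^2·(≡16), b=23^0·(≡11) mod 23; (16|23)=+1, (11|23)=-1; (−1)^{2·0·11}·(+1)^0·(-1)^2 = +1.
v=5: a=5^2·(≡2), b=5^0·(≡1) mod 5; (2|5)=-1, (1|5)=+1; (−1)^{2·0·2}·(-1)^0·(+1)^2 = +1.
v=∞: 2002 > 0 and 11 > 0  ⇒  (a,b)_∞ = +1.
v=7: a=7^-1·(≡6), b=7^0·(≡4) mod 7; (6|7)=-1, (4|7)=+1; (−1)^{-1·0·3}·(-1)^0·(+1)^-1 = +1.
Ram(2002, 11) = {2, 13}; no ℚ_2-point on the conic.

[2, 13]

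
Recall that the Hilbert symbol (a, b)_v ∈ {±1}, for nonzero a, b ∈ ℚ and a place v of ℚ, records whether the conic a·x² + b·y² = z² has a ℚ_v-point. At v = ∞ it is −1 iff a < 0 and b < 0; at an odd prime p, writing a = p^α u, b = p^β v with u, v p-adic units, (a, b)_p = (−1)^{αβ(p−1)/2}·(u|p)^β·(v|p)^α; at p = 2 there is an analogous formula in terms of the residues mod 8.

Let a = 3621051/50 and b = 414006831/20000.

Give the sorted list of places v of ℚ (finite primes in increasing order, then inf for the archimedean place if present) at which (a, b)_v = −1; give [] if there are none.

[3, 7]

Mod squares: a ≡ 16422, b ≡ 782. Check v ∈ {∞, 2, 3, 5, 7, 17, 23}.
v=2: v_2(a)=-1, v_2(b)=-5; units ≡ 3, 7 (mod 8); ε·ε+αω+βω = 1·1+-1·0+-5·1 ≡ 0  ⇒  (a,b)_2 = +1.
v=∞: 16422 > 0 and 782 > 0  ⇒  (a,b)_∞ = +1.
v=7: a=7^3·(≡1), b=7^6·(≡5) mod 7; (1|7)=+1, (5|7)=-1; (−1)^{3·6·3}·(+1)^6·(-1)^3 = -1.
v=23: a=23^1·(≡12), b=23^1·(≡17) mod 23; (12|23)=+1, (17|23)=-1; (−1)^{1·1·11}·(+1)^1·(-1)^1 = +1.
v=17: a=17^1·(≡7), b=17^1·(≡14) mod 17; (7|17)=-1, (14|17)=-1; (−1)^{1·1·8}·(-1)^1·(-1)^1 = +1.
v=5: a=5^-2·(≡3), b=5^-4·(≡3) mod 5; (3|5)=-1, (3|5)=-1; (−1)^{-2·-4·2}·(-1)^-4·(-1)^-2 = +1.
v=3: a=3^3·(≡2), b=3^2·(≡2) mod 3; (2|3)=-1, (2|3)=-1; (−1)^{3·2·1}·(-1)^2·(-1)^3 = -1.
|Ram(16422, 782)| = 2, even; anisotropic at {3, 7}.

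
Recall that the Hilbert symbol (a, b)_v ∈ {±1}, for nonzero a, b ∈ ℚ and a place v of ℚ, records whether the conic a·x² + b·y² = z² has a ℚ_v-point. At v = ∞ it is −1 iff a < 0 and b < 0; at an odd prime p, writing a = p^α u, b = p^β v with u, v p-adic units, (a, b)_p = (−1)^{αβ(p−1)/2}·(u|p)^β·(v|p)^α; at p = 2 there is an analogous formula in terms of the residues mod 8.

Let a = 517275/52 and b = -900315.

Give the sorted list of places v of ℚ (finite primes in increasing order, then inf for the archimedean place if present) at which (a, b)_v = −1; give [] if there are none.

[5, 13]

(a, b) ≡ (247, -1235) mod (ℚ^×)²; places V = {2, 3, 5, 11, 13, 19, ∞}.
(a,b)_13: α=-1, u≡11; β=1, v≡9 (mod 13); (11|13)=-1, (9|13)=+1; sign (−1)^0·-1^1·+1^-1 = -1.
(a,b)_5: α=2, u≡3; β=1, v≡2 (mod 5); (3|5)=-1, (2|5)=-1; sign (−1)^0·-1^1·-1^2 = -1.
(a,b)_∞: sgn(247)=+, sgn(-1235)=−, so +1.
(a,b)_19: α=1, u≡8; β=1, v≡1 (mod 19); (8|19)=-1, (1|19)=+1; sign (−1)^1·-1^1·+1^1 = +1.
(a,b)_2: α=-2, β=0; u≡7, v≡5 (mod 8); ε(u)ε(v)=1·0, αω(v)=-2·1, βω(u)=0·0; sum ≡ 0  ⇒  +1.
(a,b)_3: α=2, u≡1; β=6, v≡1 (mod 3); (1|3)=+1, (1|3)=+1; sign (−1)^0·+1^6·+1^2 = +1.
(a,b)_11: α=2, u≡5; β=0, v≡2 (mod 11); (5|11)=+1, (2|11)=-1; sign (−1)^0·+1^0·-1^2 = +1.
(247, -1235 / ℚ) ramifies at {5, 13}: a division algebra.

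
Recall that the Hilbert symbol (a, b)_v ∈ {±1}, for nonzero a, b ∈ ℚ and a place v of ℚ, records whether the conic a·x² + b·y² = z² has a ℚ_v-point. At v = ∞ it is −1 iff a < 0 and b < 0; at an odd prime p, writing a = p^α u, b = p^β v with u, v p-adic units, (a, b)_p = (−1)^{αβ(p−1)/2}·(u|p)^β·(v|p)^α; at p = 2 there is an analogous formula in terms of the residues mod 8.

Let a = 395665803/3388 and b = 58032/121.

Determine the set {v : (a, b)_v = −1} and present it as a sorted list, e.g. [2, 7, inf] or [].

[17, 31]

(a, b) ≡ (35581, 403) mod (ℚ^×)²; places V = {2, 3, 7, 11, 13, 17, 23, 31, ∞}.
(a,b)_3: α=4, u≡1; β=2, v≡1 (mod 3); (1|3)=+1, (1|3)=+1; sign (−1)^0·+1^2·+1^4 = +1.
(a,b)_7: α=-1, u≡1; β=0, v≡1 (mod 7); (1|7)=+1, (1|7)=+1; sign (−1)^0·+1^0·+1^-1 = +1.
(a,b)_∞: sgn(35581)=+, sgn(403)=+, so +1.
(a,b)_23: α=1, u≡18; β=0, v≡12 (mod 23); (18|23)=+1, (12|23)=+1; sign (−1)^0·+1^0·+1^1 = +1.
(a,b)_11: α=-2, u≡10; β=-2, v≡7 (mod 11); (10|11)=-1, (7|11)=-1; sign (−1)^0·-1^-2·-1^-2 = +1.
(a,b)_31: α=2, u≡22; β=1, v≡27 (mod 31); (22|31)=-1, (27|31)=-1; sign (−1)^0·-1^1·-1^2 = -1.
(a,b)_2: α=-2, β=4; u≡5, v≡3 (mod 8); ε(u)ε(v)=0·1, αω(v)=-2·1, βω(u)=4·1; sum ≡ 0  ⇒  +1.
(a,b)_13: α=1, u≡11; β=1, v≡11 (mod 13); (11|13)=-1, (11|13)=-1; sign (−1)^0·-1^1·-1^1 = +1.
(a,b)_17: α=1, u≡13; β=0, v≡14 (mod 17); (13|17)=+1, (14|17)=-1; sign (−1)^0·+1^0·-1^1 = -1.
Ram(35581, 403) = {17, 31}; no ℚ_17-point on the conic.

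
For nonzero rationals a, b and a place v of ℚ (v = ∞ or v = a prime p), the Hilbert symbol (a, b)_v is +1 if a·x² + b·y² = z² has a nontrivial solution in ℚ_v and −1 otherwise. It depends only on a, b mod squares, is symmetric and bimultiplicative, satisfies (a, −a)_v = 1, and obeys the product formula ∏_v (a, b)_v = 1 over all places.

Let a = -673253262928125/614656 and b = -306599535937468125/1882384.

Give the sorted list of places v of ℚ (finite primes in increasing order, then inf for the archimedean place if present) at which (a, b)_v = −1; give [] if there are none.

[2, 19, 23, inf]

(a, b) ≡ (-285, -14421) mod (ℚ^×)²; places V = {2, 3, 5, 7, 11, 19, 23, ∞}.
(a,b)_∞: sgn(-285)=−, sgn(-14421)=−, so -1.
(a,b)_23: α=2, u≡5; β=3, v≡22 (mod 23); (5|23)=-1, (22|23)=-1; sign (−1)^0·-1^3·-1^2 = -1.
(a,b)_11: α=2, u≡1; β=3, v≡4 (mod 11); (1|11)=+1, (4|11)=+1; sign (−1)^0·+1^3·+1^2 = +1.
(a,b)_19: α=1, u≡11; β=1, v≡17 (mod 19); (11|19)=+1, (17|19)=+1; sign (−1)^1·+1^1·+1^1 = -1.
(a,b)_3: α=11, u≡1; β=13, v≡2 (mod 3); (1|3)=+1, (2|3)=-1; sign (−1)^1·+1^13·-1^11 = +1.
(a,b)_2: α=-8, β=-4; u≡3, v≡3 (mod 8); ε(u)ε(v)=1·1, αω(v)=-8·1, βω(u)=-4·1; sum ≡ 1  ⇒  -1.
(a,b)_5: α=5, u≡3; β=4, v≡4 (mod 5); (3|5)=-1, (4|5)=+1; sign (−1)^0·-1^4·+1^5 = +1.
(a,b)_7: α=-4, u≡4; β=-6, v≡6 (mod 7); (4|7)=+1, (6|7)=-1; sign (−1)^0·+1^-6·-1^-4 = +1.
(-285, -14421 / ℚ) ramifies at {2, 19, 23, ∞}: a division algebra.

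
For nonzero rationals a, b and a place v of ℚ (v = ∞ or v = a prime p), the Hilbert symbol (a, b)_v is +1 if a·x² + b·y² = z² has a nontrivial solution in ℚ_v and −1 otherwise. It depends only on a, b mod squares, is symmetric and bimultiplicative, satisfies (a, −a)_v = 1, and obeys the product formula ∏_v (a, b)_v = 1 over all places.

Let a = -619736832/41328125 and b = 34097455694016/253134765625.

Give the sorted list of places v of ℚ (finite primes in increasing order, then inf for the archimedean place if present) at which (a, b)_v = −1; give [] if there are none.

Mod squares: a ≡ -1235, b ≡ 11. Check v ∈ {∞, 2, 3, 5, 7, 11, 13, 19, 23}.
v=19: a=19^1·(≡1), b=19^2·(≡5) mod 19; (1|19)=+1, (5|19)=+1; (−1)^{1·2·9}·(+1)^2·(+1)^1 = +1.
v=13: a=13^1·(≡4), b=13^2·(≡5) mod 13; (4|13)=+1, (5|13)=-1; (−1)^{1·2·6}·(+1)^2·(-1)^1 = -1.
v=3: a=3^4·(≡1), b=3^8·(≡2) mod 3; (1|3)=+1, (2|3)=-1; (−1)^{4·8·1}·(+1)^8·(-1)^4 = +1.
v=7: a=7^0·(≡1), b=7^-2·(≡1) mod 7; (1|7)=+1, (1|7)=+1; (−1)^{0·-2·3}·(+1)^-2·(+1)^0 = +1.
v=∞: -1235 < 0 and 11 > 0  ⇒  (a,b)_∞ = +1.
v=5: a=5^-7·(≡2), b=5^-10·(≡1) mod 5; (2|5)=-1, (1|5)=+1; (−1)^{-7·-10·2}·(-1)^-10·(+1)^-7 = +1.
v=2: v_2(a)=8, v_2(b)=6; units ≡ 5, 3 (mod 8); ε·ε+αω+βω = 0·1+8·1+6·1 ≡ 0  ⇒  (a,b)_2 = +1.
v=23: a=23^-2·(≡14), b=23^-2·(≡5) mod 23; (14|23)=-1, (5|23)=-1; (−1)^{-2·-2·11}·(-1)^-2·(-1)^-2 = +1.
v=11: a=11^2·(≡2), b=11^3·(≡5) mod 11; (2|11)=-1, (5|11)=+1; (−1)^{2·3·5}·(-1)^3·(+1)^2 = -1.
Ram(-1235, 11) = {11, 13}; no ℚ_11-point on the conic.

[11, 13]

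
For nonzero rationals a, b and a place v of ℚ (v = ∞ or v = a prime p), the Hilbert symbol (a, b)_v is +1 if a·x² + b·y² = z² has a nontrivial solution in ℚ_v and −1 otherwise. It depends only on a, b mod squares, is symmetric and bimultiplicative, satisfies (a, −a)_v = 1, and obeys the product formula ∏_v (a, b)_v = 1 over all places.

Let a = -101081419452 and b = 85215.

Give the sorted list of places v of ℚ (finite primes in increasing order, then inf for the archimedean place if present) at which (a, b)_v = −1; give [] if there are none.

(a, b) ≡ (-87, 85215) mod (ℚ^×)²; places V = {2, 3, 5, 13, 19, 23, 29, ∞}.
(a,b)_29: α=1, u≡14; β=0, v≡13 (mod 29); (14|29)=-1, (13|29)=+1; sign (−1)^0·-1^0·+1^1 = +1.
(a,b)_3: α=3, u≡1; β=1, v≡1 (mod 3); (1|3)=+1, (1|3)=+1; sign (−1)^1·+1^1·+1^3 = -1.
(a,b)_2: α=2, β=0; u≡1, v≡7 (mod 8); ε(u)ε(v)=0·1, αω(v)=2·0, βω(u)=0·0; sum ≡ 0  ⇒  +1.
(a,b)_23: α=2, u≡17; β=1, v≡2 (mod 23); (17|23)=-1, (2|23)=+1; sign (−1)^0·-1^1·+1^2 = -1.
(a,b)_19: α=2, u≡18; β=1, v≡1 (mod 19); (18|19)=-1, (1|19)=+1; sign (−1)^0·-1^1·+1^2 = -1.
(a,b)_∞: sgn(-87)=−, sgn(85215)=+, so +1.
(a,b)_5: α=0, u≡3; β=1, v≡3 (mod 5); (3|5)=-1, (3|5)=-1; sign (−1)^0·-1^1·-1^0 = -1.
(a,b)_13: α=2, u≡12; β=1, v≡3 (mod 13); (12|13)=+1, (3|13)=+1; sign (−1)^0·+1^1·+1^2 = +1.
(-87, 85215 / ℚ) ramifies at {3, 5, 19, 23}: a division algebra.

[3, 5, 19, 23]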